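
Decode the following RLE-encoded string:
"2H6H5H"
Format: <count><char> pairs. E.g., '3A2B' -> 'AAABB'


Expanding each <count><char> pair:
  2H -> 'HH'
  6H -> 'HHHHHH'
  5H -> 'HHHHH'

Decoded = HHHHHHHHHHHHH


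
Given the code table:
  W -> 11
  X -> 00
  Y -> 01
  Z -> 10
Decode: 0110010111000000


Decoding:
01 -> Y
10 -> Z
01 -> Y
01 -> Y
11 -> W
00 -> X
00 -> X
00 -> X


Result: YZYYWXXX


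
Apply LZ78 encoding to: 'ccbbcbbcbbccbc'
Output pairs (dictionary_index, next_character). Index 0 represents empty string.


LZ78 encoding steps:
Dictionary: {0: ''}
Step 1: w='' (idx 0), next='c' -> output (0, 'c'), add 'c' as idx 1
Step 2: w='c' (idx 1), next='b' -> output (1, 'b'), add 'cb' as idx 2
Step 3: w='' (idx 0), next='b' -> output (0, 'b'), add 'b' as idx 3
Step 4: w='cb' (idx 2), next='b' -> output (2, 'b'), add 'cbb' as idx 4
Step 5: w='cbb' (idx 4), next='c' -> output (4, 'c'), add 'cbbc' as idx 5
Step 6: w='cb' (idx 2), next='c' -> output (2, 'c'), add 'cbc' as idx 6


Encoded: [(0, 'c'), (1, 'b'), (0, 'b'), (2, 'b'), (4, 'c'), (2, 'c')]


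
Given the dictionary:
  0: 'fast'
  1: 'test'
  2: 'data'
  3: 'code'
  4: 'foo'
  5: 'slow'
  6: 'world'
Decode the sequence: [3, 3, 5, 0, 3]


Look up each index in the dictionary:
  3 -> 'code'
  3 -> 'code'
  5 -> 'slow'
  0 -> 'fast'
  3 -> 'code'

Decoded: "code code slow fast code"


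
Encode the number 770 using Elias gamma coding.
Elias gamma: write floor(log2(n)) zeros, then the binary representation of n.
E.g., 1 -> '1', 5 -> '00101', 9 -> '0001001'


num_bits = floor(log2(770)) + 1 = 10
leading_zeros = num_bits - 1 = 9
binary(770) = 1100000010

Elias gamma(770) = '000000000' + '1100000010' = 0000000001100000010 (19 bits)


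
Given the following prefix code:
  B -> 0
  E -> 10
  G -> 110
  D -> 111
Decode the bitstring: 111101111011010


Decoding step by step:
Bits 111 -> D
Bits 10 -> E
Bits 111 -> D
Bits 10 -> E
Bits 110 -> G
Bits 10 -> E


Decoded message: DEDEGE


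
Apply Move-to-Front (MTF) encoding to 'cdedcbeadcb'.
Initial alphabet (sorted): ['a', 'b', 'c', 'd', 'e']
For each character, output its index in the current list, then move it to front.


MTF encoding:
'c': index 2 in ['a', 'b', 'c', 'd', 'e'] -> ['c', 'a', 'b', 'd', 'e']
'd': index 3 in ['c', 'a', 'b', 'd', 'e'] -> ['d', 'c', 'a', 'b', 'e']
'e': index 4 in ['d', 'c', 'a', 'b', 'e'] -> ['e', 'd', 'c', 'a', 'b']
'd': index 1 in ['e', 'd', 'c', 'a', 'b'] -> ['d', 'e', 'c', 'a', 'b']
'c': index 2 in ['d', 'e', 'c', 'a', 'b'] -> ['c', 'd', 'e', 'a', 'b']
'b': index 4 in ['c', 'd', 'e', 'a', 'b'] -> ['b', 'c', 'd', 'e', 'a']
'e': index 3 in ['b', 'c', 'd', 'e', 'a'] -> ['e', 'b', 'c', 'd', 'a']
'a': index 4 in ['e', 'b', 'c', 'd', 'a'] -> ['a', 'e', 'b', 'c', 'd']
'd': index 4 in ['a', 'e', 'b', 'c', 'd'] -> ['d', 'a', 'e', 'b', 'c']
'c': index 4 in ['d', 'a', 'e', 'b', 'c'] -> ['c', 'd', 'a', 'e', 'b']
'b': index 4 in ['c', 'd', 'a', 'e', 'b'] -> ['b', 'c', 'd', 'a', 'e']


Output: [2, 3, 4, 1, 2, 4, 3, 4, 4, 4, 4]


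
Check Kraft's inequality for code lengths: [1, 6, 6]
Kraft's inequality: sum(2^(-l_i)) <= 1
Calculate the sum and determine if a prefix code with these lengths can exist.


Sum = 2^(-1) + 2^(-6) + 2^(-6)
    = 0.5 + 0.015625 + 0.015625
    = 34/64 = 0.53125
Since 0.53125 <= 1, Kraft's inequality IS satisfied.
A prefix code with these lengths CAN exist.

Kraft sum = 0.53125. Satisfied.


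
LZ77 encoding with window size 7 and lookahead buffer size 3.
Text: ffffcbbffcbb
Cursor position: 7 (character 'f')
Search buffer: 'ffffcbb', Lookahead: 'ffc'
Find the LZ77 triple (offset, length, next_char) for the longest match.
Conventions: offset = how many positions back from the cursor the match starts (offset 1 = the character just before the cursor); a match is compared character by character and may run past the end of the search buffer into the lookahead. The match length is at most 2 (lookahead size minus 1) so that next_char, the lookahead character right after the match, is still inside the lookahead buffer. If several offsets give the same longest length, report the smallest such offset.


Try each offset into the search buffer:
  offset=1 (pos 6, char 'b'): match length 0
  offset=2 (pos 5, char 'b'): match length 0
  offset=3 (pos 4, char 'c'): match length 0
  offset=4 (pos 3, char 'f'): match length 1
  offset=5 (pos 2, char 'f'): match length 2
  offset=6 (pos 1, char 'f'): match length 2
  offset=7 (pos 0, char 'f'): match length 2
Longest match has length 2, found at offsets 5, 6, 7; take the smallest, offset 5.
next_char = character at position 7 + 2 = 9 -> 'c'

Best match: offset=5, length=2 (matching 'ff' starting at position 2)
LZ77 triple: (5, 2, 'c')


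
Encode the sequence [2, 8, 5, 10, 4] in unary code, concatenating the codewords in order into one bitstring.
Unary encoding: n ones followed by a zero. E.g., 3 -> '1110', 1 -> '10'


Encode each number as n ones followed by a terminating 0:
  2 -> 110 (3 bits)
  8 -> 111111110 (9 bits)
  5 -> 111110 (6 bits)
  10 -> 11111111110 (11 bits)
  4 -> 11110 (5 bits)
Total length = 3 + 9 + 6 + 11 + 5 = 34 bits.

Unary([2, 8, 5, 10, 4]) = 1101111111101111101111111111011110 (34 bits)


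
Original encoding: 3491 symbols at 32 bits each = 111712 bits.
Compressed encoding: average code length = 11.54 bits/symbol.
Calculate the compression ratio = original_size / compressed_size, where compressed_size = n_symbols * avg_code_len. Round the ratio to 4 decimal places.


original_size = n_symbols * orig_bits = 3491 * 32 = 111712 bits
compressed_size = n_symbols * avg_code_len = 3491 * 11.54 = 40286.14 bits
ratio = original_size / compressed_size = 111712 / 40286.14 = 2.773

Compression ratio = 2.773


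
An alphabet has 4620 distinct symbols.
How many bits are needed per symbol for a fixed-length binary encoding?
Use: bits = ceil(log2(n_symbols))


log2(4620) = 12.1737
Bracket: 2^12 = 4096 < 4620 <= 2^13 = 8192
So ceil(log2(4620)) = 13

bits = ceil(log2(4620)) = ceil(12.1737) = 13 bits


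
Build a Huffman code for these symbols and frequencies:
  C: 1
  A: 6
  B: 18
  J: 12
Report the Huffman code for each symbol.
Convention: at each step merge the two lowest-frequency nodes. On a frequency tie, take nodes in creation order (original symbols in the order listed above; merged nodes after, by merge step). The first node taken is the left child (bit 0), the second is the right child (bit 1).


Huffman tree construction:
Step 1: Merge C(1) + A(6) = 7
Step 2: Merge (C+A)(7) + J(12) = 19
Step 3: Merge B(18) + ((C+A)+J)(19) = 37
Read each symbol's code off the tree from the root (left child = 0, right child = 1).

Codes:
  C: 100 (length 3)
  A: 101 (length 3)
  B: 0 (length 1)
  J: 11 (length 2)
Average code length: 63/37 = 1.7027 bits/symbol


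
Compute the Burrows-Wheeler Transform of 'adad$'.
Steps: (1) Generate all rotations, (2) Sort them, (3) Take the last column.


Rotations (sorted):
  0: $adad -> last char: d
  1: ad$ad -> last char: d
  2: adad$ -> last char: $
  3: d$ada -> last char: a
  4: dad$a -> last char: a


BWT = dd$aa


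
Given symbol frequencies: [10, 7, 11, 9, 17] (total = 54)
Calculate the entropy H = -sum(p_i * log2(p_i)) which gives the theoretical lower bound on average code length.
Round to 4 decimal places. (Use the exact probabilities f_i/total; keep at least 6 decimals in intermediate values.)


Per-symbol terms -p_i * log2(p_i) with p_i = f_i/54:
  p = 10/54 = 0.185185: log2(p) = -2.432959, -p*log2(p) = 0.450548
  p = 7/54 = 0.129630: log2(p) = -2.947533, -p*log2(p) = 0.382088
  p = 11/54 = 0.203704: log2(p) = -2.295456, -p*log2(p) = 0.467593
  p = 9/54 = 0.166667: log2(p) = -2.584963, -p*log2(p) = 0.430827
  p = 17/54 = 0.314815: log2(p) = -1.667425, -p*log2(p) = 0.524930
H = 0.450548 + 0.382088 + 0.467593 + 0.430827 + 0.524930 = 2.255986

H = 2.256 bits/symbol


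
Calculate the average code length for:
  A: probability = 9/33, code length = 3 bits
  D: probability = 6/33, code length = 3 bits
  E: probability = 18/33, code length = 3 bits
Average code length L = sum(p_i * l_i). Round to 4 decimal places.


Weighted contributions p_i * l_i:
  A: (9/33) * 3 = 27/33
  D: (6/33) * 3 = 18/33
  E: (18/33) * 3 = 54/33
Sum = (27 + 18 + 54)/33 = 99/33

L = 99/33 = 3.0000 bits/symbol


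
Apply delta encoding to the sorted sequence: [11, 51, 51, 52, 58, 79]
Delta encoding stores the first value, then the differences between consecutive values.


First value: 11
Deltas:
  51 - 11 = 40
  51 - 51 = 0
  52 - 51 = 1
  58 - 52 = 6
  79 - 58 = 21


Delta encoded: [11, 40, 0, 1, 6, 21]


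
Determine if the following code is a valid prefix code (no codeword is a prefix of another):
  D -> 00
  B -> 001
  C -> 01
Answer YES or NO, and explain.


Checking each pair (does one codeword prefix another?):
  D='00' vs B='001': prefix -- VIOLATION

NO -- this is NOT a valid prefix code. D (00) is a prefix of B (001).


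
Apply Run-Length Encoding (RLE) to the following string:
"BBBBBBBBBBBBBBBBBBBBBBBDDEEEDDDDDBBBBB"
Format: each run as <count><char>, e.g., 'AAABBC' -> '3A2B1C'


Scanning runs left to right:
  i=0: run of 'B' x 23 -> '23B'
  i=23: run of 'D' x 2 -> '2D'
  i=25: run of 'E' x 3 -> '3E'
  i=28: run of 'D' x 5 -> '5D'
  i=33: run of 'B' x 5 -> '5B'

RLE = 23B2D3E5D5B


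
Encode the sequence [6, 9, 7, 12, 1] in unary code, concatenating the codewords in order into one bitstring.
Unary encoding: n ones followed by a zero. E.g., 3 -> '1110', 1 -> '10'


Encode each number as n ones followed by a terminating 0:
  6 -> 1111110 (7 bits)
  9 -> 1111111110 (10 bits)
  7 -> 11111110 (8 bits)
  12 -> 1111111111110 (13 bits)
  1 -> 10 (2 bits)
Total length = 7 + 10 + 8 + 13 + 2 = 40 bits.

Unary([6, 9, 7, 12, 1]) = 1111110111111111011111110111111111111010 (40 bits)


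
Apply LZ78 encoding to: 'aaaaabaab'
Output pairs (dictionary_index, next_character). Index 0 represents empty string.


LZ78 encoding steps:
Dictionary: {0: ''}
Step 1: w='' (idx 0), next='a' -> output (0, 'a'), add 'a' as idx 1
Step 2: w='a' (idx 1), next='a' -> output (1, 'a'), add 'aa' as idx 2
Step 3: w='aa' (idx 2), next='b' -> output (2, 'b'), add 'aab' as idx 3
Step 4: w='aab' (idx 3), end of input -> output (3, '')


Encoded: [(0, 'a'), (1, 'a'), (2, 'b'), (3, '')]


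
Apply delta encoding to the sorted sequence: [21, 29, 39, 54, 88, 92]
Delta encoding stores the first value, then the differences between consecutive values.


First value: 21
Deltas:
  29 - 21 = 8
  39 - 29 = 10
  54 - 39 = 15
  88 - 54 = 34
  92 - 88 = 4


Delta encoded: [21, 8, 10, 15, 34, 4]


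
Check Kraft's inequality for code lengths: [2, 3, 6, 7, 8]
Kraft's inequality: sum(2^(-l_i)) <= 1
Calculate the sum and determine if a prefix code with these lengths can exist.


Sum = 2^(-2) + 2^(-3) + 2^(-6) + 2^(-7) + 2^(-8)
    = 0.25 + 0.125 + 0.015625 + 0.0078125 + 0.00390625
    = 103/256 = 0.40234375
Since 0.40234375 <= 1, Kraft's inequality IS satisfied.
A prefix code with these lengths CAN exist.

Kraft sum = 0.40234375. Satisfied.


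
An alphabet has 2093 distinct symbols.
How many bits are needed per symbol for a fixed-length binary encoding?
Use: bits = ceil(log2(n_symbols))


log2(2093) = 11.0314
Bracket: 2^11 = 2048 < 2093 <= 2^12 = 4096
So ceil(log2(2093)) = 12

bits = ceil(log2(2093)) = ceil(11.0314) = 12 bits


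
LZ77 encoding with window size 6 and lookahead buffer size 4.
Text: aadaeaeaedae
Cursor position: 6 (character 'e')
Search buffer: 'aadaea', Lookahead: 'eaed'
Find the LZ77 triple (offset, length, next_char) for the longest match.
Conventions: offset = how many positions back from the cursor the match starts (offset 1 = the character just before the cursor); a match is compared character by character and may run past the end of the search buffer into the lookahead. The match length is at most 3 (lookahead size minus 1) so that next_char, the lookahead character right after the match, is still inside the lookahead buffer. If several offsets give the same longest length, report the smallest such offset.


Try each offset into the search buffer:
  offset=1 (pos 5, char 'a'): match length 0
  offset=2 (pos 4, char 'e'): match length 3
  offset=3 (pos 3, char 'a'): match length 0
  offset=4 (pos 2, char 'd'): match length 0
  offset=5 (pos 1, char 'a'): match length 0
  offset=6 (pos 0, char 'a'): match length 0
Longest match has length 3 at offset 2.
next_char = character at position 6 + 3 = 9 -> 'd'

Best match: offset=2, length=3 (matching 'eae' starting at position 4)
LZ77 triple: (2, 3, 'd')


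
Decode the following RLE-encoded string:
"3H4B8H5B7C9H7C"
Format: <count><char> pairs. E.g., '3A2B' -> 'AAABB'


Expanding each <count><char> pair:
  3H -> 'HHH'
  4B -> 'BBBB'
  8H -> 'HHHHHHHH'
  5B -> 'BBBBB'
  7C -> 'CCCCCCC'
  9H -> 'HHHHHHHHH'
  7C -> 'CCCCCCC'

Decoded = HHHBBBBHHHHHHHHBBBBBCCCCCCCHHHHHHHHHCCCCCCC


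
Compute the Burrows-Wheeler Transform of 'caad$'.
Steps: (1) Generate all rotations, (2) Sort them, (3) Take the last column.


Rotations (sorted):
  0: $caad -> last char: d
  1: aad$c -> last char: c
  2: ad$ca -> last char: a
  3: caad$ -> last char: $
  4: d$caa -> last char: a


BWT = dca$a


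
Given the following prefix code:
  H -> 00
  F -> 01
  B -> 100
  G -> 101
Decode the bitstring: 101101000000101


Decoding step by step:
Bits 101 -> G
Bits 101 -> G
Bits 00 -> H
Bits 00 -> H
Bits 00 -> H
Bits 101 -> G


Decoded message: GGHHHG


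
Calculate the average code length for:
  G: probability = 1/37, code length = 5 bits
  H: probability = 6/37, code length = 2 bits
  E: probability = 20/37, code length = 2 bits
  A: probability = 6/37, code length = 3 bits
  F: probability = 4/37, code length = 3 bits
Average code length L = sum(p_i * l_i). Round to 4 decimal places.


Weighted contributions p_i * l_i:
  G: (1/37) * 5 = 5/37
  H: (6/37) * 2 = 12/37
  E: (20/37) * 2 = 40/37
  A: (6/37) * 3 = 18/37
  F: (4/37) * 3 = 12/37
Sum = (5 + 12 + 40 + 18 + 12)/37 = 87/37

L = 87/37 = 2.3514 bits/symbol


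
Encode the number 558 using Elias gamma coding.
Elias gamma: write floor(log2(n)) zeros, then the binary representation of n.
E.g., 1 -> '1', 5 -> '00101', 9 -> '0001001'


num_bits = floor(log2(558)) + 1 = 10
leading_zeros = num_bits - 1 = 9
binary(558) = 1000101110

Elias gamma(558) = '000000000' + '1000101110' = 0000000001000101110 (19 bits)


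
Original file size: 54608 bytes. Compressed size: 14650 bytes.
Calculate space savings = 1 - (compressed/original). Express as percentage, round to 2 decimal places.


ratio = compressed/original = 14650/54608 = 0.268276
savings = 1 - ratio = 1 - 0.268276 = 0.731724
as a percentage: 0.731724 * 100 = 73.17%

Space savings = 1 - 14650/54608 = 73.17%


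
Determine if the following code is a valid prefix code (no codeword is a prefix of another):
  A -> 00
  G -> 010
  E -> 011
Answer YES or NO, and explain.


Checking each pair (does one codeword prefix another?):
  A='00' vs G='010': no prefix
  A='00' vs E='011': no prefix
  G='010' vs A='00': no prefix
  G='010' vs E='011': no prefix
  E='011' vs A='00': no prefix
  E='011' vs G='010': no prefix
No violation found over all pairs.

YES -- this is a valid prefix code. No codeword is a prefix of any other codeword.


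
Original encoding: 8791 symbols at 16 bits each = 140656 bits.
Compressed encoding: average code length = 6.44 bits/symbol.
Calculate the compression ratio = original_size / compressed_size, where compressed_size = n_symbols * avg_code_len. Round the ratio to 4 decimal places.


original_size = n_symbols * orig_bits = 8791 * 16 = 140656 bits
compressed_size = n_symbols * avg_code_len = 8791 * 6.44 = 56614.04 bits
ratio = original_size / compressed_size = 140656 / 56614.04 = 2.4845

Compression ratio = 2.4845


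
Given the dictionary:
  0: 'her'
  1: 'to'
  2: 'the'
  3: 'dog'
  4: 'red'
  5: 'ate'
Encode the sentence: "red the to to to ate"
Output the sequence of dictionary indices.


Look up each word in the dictionary:
  'red' -> 4
  'the' -> 2
  'to' -> 1
  'to' -> 1
  'to' -> 1
  'ate' -> 5

Encoded: [4, 2, 1, 1, 1, 5]


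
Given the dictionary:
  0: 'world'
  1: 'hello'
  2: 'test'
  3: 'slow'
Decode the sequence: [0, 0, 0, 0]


Look up each index in the dictionary:
  0 -> 'world'
  0 -> 'world'
  0 -> 'world'
  0 -> 'world'

Decoded: "world world world world"


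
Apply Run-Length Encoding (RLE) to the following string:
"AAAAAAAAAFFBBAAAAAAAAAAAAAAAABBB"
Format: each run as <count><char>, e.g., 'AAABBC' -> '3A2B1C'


Scanning runs left to right:
  i=0: run of 'A' x 9 -> '9A'
  i=9: run of 'F' x 2 -> '2F'
  i=11: run of 'B' x 2 -> '2B'
  i=13: run of 'A' x 16 -> '16A'
  i=29: run of 'B' x 3 -> '3B'

RLE = 9A2F2B16A3B


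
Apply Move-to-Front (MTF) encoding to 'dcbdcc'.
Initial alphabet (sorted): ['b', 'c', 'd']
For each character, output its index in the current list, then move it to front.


MTF encoding:
'd': index 2 in ['b', 'c', 'd'] -> ['d', 'b', 'c']
'c': index 2 in ['d', 'b', 'c'] -> ['c', 'd', 'b']
'b': index 2 in ['c', 'd', 'b'] -> ['b', 'c', 'd']
'd': index 2 in ['b', 'c', 'd'] -> ['d', 'b', 'c']
'c': index 2 in ['d', 'b', 'c'] -> ['c', 'd', 'b']
'c': index 0 in ['c', 'd', 'b'] -> ['c', 'd', 'b']


Output: [2, 2, 2, 2, 2, 0]


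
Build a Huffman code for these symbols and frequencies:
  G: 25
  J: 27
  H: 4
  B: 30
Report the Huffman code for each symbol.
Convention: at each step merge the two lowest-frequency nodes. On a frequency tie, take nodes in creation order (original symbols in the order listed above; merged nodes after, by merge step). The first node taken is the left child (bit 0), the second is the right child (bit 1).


Huffman tree construction:
Step 1: Merge H(4) + G(25) = 29
Step 2: Merge J(27) + (H+G)(29) = 56
Step 3: Merge B(30) + (J+(H+G))(56) = 86
Read each symbol's code off the tree from the root (left child = 0, right child = 1).

Codes:
  G: 111 (length 3)
  J: 10 (length 2)
  H: 110 (length 3)
  B: 0 (length 1)
Average code length: 171/86 = 1.9884 bits/symbol


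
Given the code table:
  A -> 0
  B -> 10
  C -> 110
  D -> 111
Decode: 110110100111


Decoding:
110 -> C
110 -> C
10 -> B
0 -> A
111 -> D


Result: CCBAD


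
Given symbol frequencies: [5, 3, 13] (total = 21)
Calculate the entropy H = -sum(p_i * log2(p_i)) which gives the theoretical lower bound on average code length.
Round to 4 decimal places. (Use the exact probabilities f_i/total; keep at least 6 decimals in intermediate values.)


Per-symbol terms -p_i * log2(p_i) with p_i = f_i/21:
  p = 5/21 = 0.238095: log2(p) = -2.070389, -p*log2(p) = 0.492950
  p = 3/21 = 0.142857: log2(p) = -2.807355, -p*log2(p) = 0.401051
  p = 13/21 = 0.619048: log2(p) = -0.691878, -p*log2(p) = 0.428305
H = 0.492950 + 0.401051 + 0.428305 = 1.322306

H = 1.3223 bits/symbol


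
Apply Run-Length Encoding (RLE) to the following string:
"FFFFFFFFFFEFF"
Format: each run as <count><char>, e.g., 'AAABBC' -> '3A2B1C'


Scanning runs left to right:
  i=0: run of 'F' x 10 -> '10F'
  i=10: run of 'E' x 1 -> '1E'
  i=11: run of 'F' x 2 -> '2F'

RLE = 10F1E2F


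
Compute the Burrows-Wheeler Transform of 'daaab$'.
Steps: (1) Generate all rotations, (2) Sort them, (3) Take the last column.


Rotations (sorted):
  0: $daaab -> last char: b
  1: aaab$d -> last char: d
  2: aab$da -> last char: a
  3: ab$daa -> last char: a
  4: b$daaa -> last char: a
  5: daaab$ -> last char: $


BWT = bdaaa$


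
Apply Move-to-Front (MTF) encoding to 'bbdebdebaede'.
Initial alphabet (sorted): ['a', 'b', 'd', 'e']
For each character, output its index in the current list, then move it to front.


MTF encoding:
'b': index 1 in ['a', 'b', 'd', 'e'] -> ['b', 'a', 'd', 'e']
'b': index 0 in ['b', 'a', 'd', 'e'] -> ['b', 'a', 'd', 'e']
'd': index 2 in ['b', 'a', 'd', 'e'] -> ['d', 'b', 'a', 'e']
'e': index 3 in ['d', 'b', 'a', 'e'] -> ['e', 'd', 'b', 'a']
'b': index 2 in ['e', 'd', 'b', 'a'] -> ['b', 'e', 'd', 'a']
'd': index 2 in ['b', 'e', 'd', 'a'] -> ['d', 'b', 'e', 'a']
'e': index 2 in ['d', 'b', 'e', 'a'] -> ['e', 'd', 'b', 'a']
'b': index 2 in ['e', 'd', 'b', 'a'] -> ['b', 'e', 'd', 'a']
'a': index 3 in ['b', 'e', 'd', 'a'] -> ['a', 'b', 'e', 'd']
'e': index 2 in ['a', 'b', 'e', 'd'] -> ['e', 'a', 'b', 'd']
'd': index 3 in ['e', 'a', 'b', 'd'] -> ['d', 'e', 'a', 'b']
'e': index 1 in ['d', 'e', 'a', 'b'] -> ['e', 'd', 'a', 'b']


Output: [1, 0, 2, 3, 2, 2, 2, 2, 3, 2, 3, 1]


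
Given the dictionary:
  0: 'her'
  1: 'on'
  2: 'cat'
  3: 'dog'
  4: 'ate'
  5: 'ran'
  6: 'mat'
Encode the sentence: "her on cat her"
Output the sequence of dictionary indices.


Look up each word in the dictionary:
  'her' -> 0
  'on' -> 1
  'cat' -> 2
  'her' -> 0

Encoded: [0, 1, 2, 0]


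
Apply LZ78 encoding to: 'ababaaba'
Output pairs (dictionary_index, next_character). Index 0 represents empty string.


LZ78 encoding steps:
Dictionary: {0: ''}
Step 1: w='' (idx 0), next='a' -> output (0, 'a'), add 'a' as idx 1
Step 2: w='' (idx 0), next='b' -> output (0, 'b'), add 'b' as idx 2
Step 3: w='a' (idx 1), next='b' -> output (1, 'b'), add 'ab' as idx 3
Step 4: w='a' (idx 1), next='a' -> output (1, 'a'), add 'aa' as idx 4
Step 5: w='b' (idx 2), next='a' -> output (2, 'a'), add 'ba' as idx 5


Encoded: [(0, 'a'), (0, 'b'), (1, 'b'), (1, 'a'), (2, 'a')]


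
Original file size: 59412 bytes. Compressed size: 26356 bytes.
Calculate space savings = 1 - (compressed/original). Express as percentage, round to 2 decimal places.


ratio = compressed/original = 26356/59412 = 0.443614
savings = 1 - ratio = 1 - 0.443614 = 0.556386
as a percentage: 0.556386 * 100 = 55.64%

Space savings = 1 - 26356/59412 = 55.64%


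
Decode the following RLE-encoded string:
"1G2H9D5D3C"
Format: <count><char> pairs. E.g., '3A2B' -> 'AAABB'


Expanding each <count><char> pair:
  1G -> 'G'
  2H -> 'HH'
  9D -> 'DDDDDDDDD'
  5D -> 'DDDDD'
  3C -> 'CCC'

Decoded = GHHDDDDDDDDDDDDDDCCC


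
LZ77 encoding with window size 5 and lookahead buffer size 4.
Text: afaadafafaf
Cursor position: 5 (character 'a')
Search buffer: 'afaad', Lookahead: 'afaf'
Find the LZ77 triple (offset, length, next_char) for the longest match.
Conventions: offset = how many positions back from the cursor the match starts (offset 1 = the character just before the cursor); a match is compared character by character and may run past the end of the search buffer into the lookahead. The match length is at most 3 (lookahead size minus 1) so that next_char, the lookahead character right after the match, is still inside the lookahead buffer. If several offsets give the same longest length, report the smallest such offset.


Try each offset into the search buffer:
  offset=1 (pos 4, char 'd'): match length 0
  offset=2 (pos 3, char 'a'): match length 1
  offset=3 (pos 2, char 'a'): match length 1
  offset=4 (pos 1, char 'f'): match length 0
  offset=5 (pos 0, char 'a'): match length 3
Longest match has length 3 at offset 5.
next_char = character at position 5 + 3 = 8 -> 'f'

Best match: offset=5, length=3 (matching 'afa' starting at position 0)
LZ77 triple: (5, 3, 'f')


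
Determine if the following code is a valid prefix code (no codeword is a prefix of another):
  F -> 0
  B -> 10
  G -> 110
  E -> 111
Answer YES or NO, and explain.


Checking each pair (does one codeword prefix another?):
  F='0' vs B='10': no prefix
  F='0' vs G='110': no prefix
  F='0' vs E='111': no prefix
  B='10' vs F='0': no prefix
  B='10' vs G='110': no prefix
  B='10' vs E='111': no prefix
  G='110' vs F='0': no prefix
  G='110' vs B='10': no prefix
  G='110' vs E='111': no prefix
  E='111' vs F='0': no prefix
  E='111' vs B='10': no prefix
  E='111' vs G='110': no prefix
No violation found over all pairs.

YES -- this is a valid prefix code. No codeword is a prefix of any other codeword.


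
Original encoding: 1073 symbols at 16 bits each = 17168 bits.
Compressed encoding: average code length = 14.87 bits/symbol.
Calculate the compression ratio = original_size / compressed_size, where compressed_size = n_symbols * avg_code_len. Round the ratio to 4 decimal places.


original_size = n_symbols * orig_bits = 1073 * 16 = 17168 bits
compressed_size = n_symbols * avg_code_len = 1073 * 14.87 = 15955.51 bits
ratio = original_size / compressed_size = 17168 / 15955.51 = 1.076

Compression ratio = 1.076


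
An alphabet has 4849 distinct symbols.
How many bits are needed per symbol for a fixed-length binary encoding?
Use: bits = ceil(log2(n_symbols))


log2(4849) = 12.2435
Bracket: 2^12 = 4096 < 4849 <= 2^13 = 8192
So ceil(log2(4849)) = 13

bits = ceil(log2(4849)) = ceil(12.2435) = 13 bits


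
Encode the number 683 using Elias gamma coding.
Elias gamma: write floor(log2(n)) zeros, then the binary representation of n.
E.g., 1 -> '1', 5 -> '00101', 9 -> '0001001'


num_bits = floor(log2(683)) + 1 = 10
leading_zeros = num_bits - 1 = 9
binary(683) = 1010101011

Elias gamma(683) = '000000000' + '1010101011' = 0000000001010101011 (19 bits)


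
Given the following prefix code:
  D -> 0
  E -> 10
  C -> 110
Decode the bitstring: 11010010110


Decoding step by step:
Bits 110 -> C
Bits 10 -> E
Bits 0 -> D
Bits 10 -> E
Bits 110 -> C


Decoded message: CEDEC


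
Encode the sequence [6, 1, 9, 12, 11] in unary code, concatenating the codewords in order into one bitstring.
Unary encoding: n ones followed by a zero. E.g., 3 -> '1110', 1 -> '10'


Encode each number as n ones followed by a terminating 0:
  6 -> 1111110 (7 bits)
  1 -> 10 (2 bits)
  9 -> 1111111110 (10 bits)
  12 -> 1111111111110 (13 bits)
  11 -> 111111111110 (12 bits)
Total length = 7 + 2 + 10 + 13 + 12 = 44 bits.

Unary([6, 1, 9, 12, 11]) = 11111101011111111101111111111110111111111110 (44 bits)


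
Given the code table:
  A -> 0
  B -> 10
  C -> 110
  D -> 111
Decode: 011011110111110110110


Decoding:
0 -> A
110 -> C
111 -> D
10 -> B
111 -> D
110 -> C
110 -> C
110 -> C


Result: ACDBDCCC


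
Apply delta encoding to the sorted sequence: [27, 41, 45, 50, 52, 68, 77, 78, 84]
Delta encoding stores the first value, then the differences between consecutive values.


First value: 27
Deltas:
  41 - 27 = 14
  45 - 41 = 4
  50 - 45 = 5
  52 - 50 = 2
  68 - 52 = 16
  77 - 68 = 9
  78 - 77 = 1
  84 - 78 = 6


Delta encoded: [27, 14, 4, 5, 2, 16, 9, 1, 6]


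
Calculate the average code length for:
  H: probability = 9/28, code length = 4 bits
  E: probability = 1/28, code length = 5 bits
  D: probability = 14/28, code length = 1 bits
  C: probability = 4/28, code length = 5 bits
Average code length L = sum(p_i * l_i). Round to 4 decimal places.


Weighted contributions p_i * l_i:
  H: (9/28) * 4 = 36/28
  E: (1/28) * 5 = 5/28
  D: (14/28) * 1 = 14/28
  C: (4/28) * 5 = 20/28
Sum = (36 + 5 + 14 + 20)/28 = 75/28

L = 75/28 = 2.6786 bits/symbol


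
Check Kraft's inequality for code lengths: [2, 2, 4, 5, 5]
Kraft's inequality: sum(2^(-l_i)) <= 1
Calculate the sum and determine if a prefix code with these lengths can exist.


Sum = 2^(-2) + 2^(-2) + 2^(-4) + 2^(-5) + 2^(-5)
    = 0.25 + 0.25 + 0.0625 + 0.03125 + 0.03125
    = 20/32 = 0.625
Since 0.625 <= 1, Kraft's inequality IS satisfied.
A prefix code with these lengths CAN exist.

Kraft sum = 0.625. Satisfied.


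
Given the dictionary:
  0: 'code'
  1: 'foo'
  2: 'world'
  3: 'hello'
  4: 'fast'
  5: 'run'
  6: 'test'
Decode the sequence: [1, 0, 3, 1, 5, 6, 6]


Look up each index in the dictionary:
  1 -> 'foo'
  0 -> 'code'
  3 -> 'hello'
  1 -> 'foo'
  5 -> 'run'
  6 -> 'test'
  6 -> 'test'

Decoded: "foo code hello foo run test test"


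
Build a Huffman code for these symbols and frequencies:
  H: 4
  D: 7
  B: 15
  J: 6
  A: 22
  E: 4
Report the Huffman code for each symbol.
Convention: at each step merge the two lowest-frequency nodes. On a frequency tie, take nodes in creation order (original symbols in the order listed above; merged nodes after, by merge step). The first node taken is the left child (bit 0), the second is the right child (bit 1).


Huffman tree construction:
Step 1: Merge H(4) + E(4) = 8
Step 2: Merge J(6) + D(7) = 13
Step 3: Merge (H+E)(8) + (J+D)(13) = 21
Step 4: Merge B(15) + ((H+E)+(J+D))(21) = 36
Step 5: Merge A(22) + (B+((H+E)+(J+D)))(36) = 58
Read each symbol's code off the tree from the root (left child = 0, right child = 1).

Codes:
  H: 1100 (length 4)
  D: 1111 (length 4)
  B: 10 (length 2)
  J: 1110 (length 4)
  A: 0 (length 1)
  E: 1101 (length 4)
Average code length: 136/58 = 2.3448 bits/symbol


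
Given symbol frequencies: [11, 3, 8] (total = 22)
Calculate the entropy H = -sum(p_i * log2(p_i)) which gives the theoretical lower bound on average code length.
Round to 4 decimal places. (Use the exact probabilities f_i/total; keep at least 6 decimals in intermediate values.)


Per-symbol terms -p_i * log2(p_i) with p_i = f_i/22:
  p = 11/22 = 0.500000: log2(p) = -1.000000, -p*log2(p) = 0.500000
  p = 3/22 = 0.136364: log2(p) = -2.874469, -p*log2(p) = 0.391973
  p = 8/22 = 0.363636: log2(p) = -1.459432, -p*log2(p) = 0.530702
H = 0.500000 + 0.391973 + 0.530702 = 1.422675

H = 1.4227 bits/symbol


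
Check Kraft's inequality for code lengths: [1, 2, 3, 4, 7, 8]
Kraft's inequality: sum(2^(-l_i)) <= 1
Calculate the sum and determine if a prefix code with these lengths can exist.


Sum = 2^(-1) + 2^(-2) + 2^(-3) + 2^(-4) + 2^(-7) + 2^(-8)
    = 0.5 + 0.25 + 0.125 + 0.0625 + 0.0078125 + 0.00390625
    = 243/256 = 0.94921875
Since 0.94921875 <= 1, Kraft's inequality IS satisfied.
A prefix code with these lengths CAN exist.

Kraft sum = 0.94921875. Satisfied.


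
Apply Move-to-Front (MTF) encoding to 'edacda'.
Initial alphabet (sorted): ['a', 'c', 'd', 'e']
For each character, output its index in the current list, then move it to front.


MTF encoding:
'e': index 3 in ['a', 'c', 'd', 'e'] -> ['e', 'a', 'c', 'd']
'd': index 3 in ['e', 'a', 'c', 'd'] -> ['d', 'e', 'a', 'c']
'a': index 2 in ['d', 'e', 'a', 'c'] -> ['a', 'd', 'e', 'c']
'c': index 3 in ['a', 'd', 'e', 'c'] -> ['c', 'a', 'd', 'e']
'd': index 2 in ['c', 'a', 'd', 'e'] -> ['d', 'c', 'a', 'e']
'a': index 2 in ['d', 'c', 'a', 'e'] -> ['a', 'd', 'c', 'e']


Output: [3, 3, 2, 3, 2, 2]


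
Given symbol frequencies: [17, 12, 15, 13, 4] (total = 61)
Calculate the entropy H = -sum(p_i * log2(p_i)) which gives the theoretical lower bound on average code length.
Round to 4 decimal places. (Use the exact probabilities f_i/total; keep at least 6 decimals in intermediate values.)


Per-symbol terms -p_i * log2(p_i) with p_i = f_i/61:
  p = 17/61 = 0.278689: log2(p) = -1.843274, -p*log2(p) = 0.513699
  p = 12/61 = 0.196721: log2(p) = -2.345775, -p*log2(p) = 0.461464
  p = 15/61 = 0.245902: log2(p) = -2.023847, -p*log2(p) = 0.497667
  p = 13/61 = 0.213115: log2(p) = -2.230298, -p*log2(p) = 0.475309
  p = 4/61 = 0.065574: log2(p) = -3.930737, -p*log2(p) = 0.257753
H = 0.513699 + 0.461464 + 0.497667 + 0.475309 + 0.257753 = 2.205892

H = 2.2059 bits/symbol


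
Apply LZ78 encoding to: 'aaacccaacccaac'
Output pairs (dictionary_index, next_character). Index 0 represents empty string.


LZ78 encoding steps:
Dictionary: {0: ''}
Step 1: w='' (idx 0), next='a' -> output (0, 'a'), add 'a' as idx 1
Step 2: w='a' (idx 1), next='a' -> output (1, 'a'), add 'aa' as idx 2
Step 3: w='' (idx 0), next='c' -> output (0, 'c'), add 'c' as idx 3
Step 4: w='c' (idx 3), next='c' -> output (3, 'c'), add 'cc' as idx 4
Step 5: w='aa' (idx 2), next='c' -> output (2, 'c'), add 'aac' as idx 5
Step 6: w='cc' (idx 4), next='a' -> output (4, 'a'), add 'cca' as idx 6
Step 7: w='a' (idx 1), next='c' -> output (1, 'c'), add 'ac' as idx 7


Encoded: [(0, 'a'), (1, 'a'), (0, 'c'), (3, 'c'), (2, 'c'), (4, 'a'), (1, 'c')]


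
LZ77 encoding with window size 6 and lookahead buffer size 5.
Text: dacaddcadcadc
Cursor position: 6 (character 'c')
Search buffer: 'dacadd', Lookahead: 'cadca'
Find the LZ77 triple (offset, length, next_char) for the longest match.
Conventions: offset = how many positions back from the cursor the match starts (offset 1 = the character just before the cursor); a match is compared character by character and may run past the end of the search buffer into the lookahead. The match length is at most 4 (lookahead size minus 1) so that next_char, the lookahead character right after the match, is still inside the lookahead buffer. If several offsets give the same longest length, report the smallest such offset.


Try each offset into the search buffer:
  offset=1 (pos 5, char 'd'): match length 0
  offset=2 (pos 4, char 'd'): match length 0
  offset=3 (pos 3, char 'a'): match length 0
  offset=4 (pos 2, char 'c'): match length 3
  offset=5 (pos 1, char 'a'): match length 0
  offset=6 (pos 0, char 'd'): match length 0
Longest match has length 3 at offset 4.
next_char = character at position 6 + 3 = 9 -> 'c'

Best match: offset=4, length=3 (matching 'cad' starting at position 2)
LZ77 triple: (4, 3, 'c')


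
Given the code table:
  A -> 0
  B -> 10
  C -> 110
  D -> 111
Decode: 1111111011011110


Decoding:
111 -> D
111 -> D
10 -> B
110 -> C
111 -> D
10 -> B


Result: DDBCDB


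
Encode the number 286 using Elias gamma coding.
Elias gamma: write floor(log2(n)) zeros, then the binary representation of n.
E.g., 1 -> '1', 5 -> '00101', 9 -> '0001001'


num_bits = floor(log2(286)) + 1 = 9
leading_zeros = num_bits - 1 = 8
binary(286) = 100011110

Elias gamma(286) = '00000000' + '100011110' = 00000000100011110 (17 bits)


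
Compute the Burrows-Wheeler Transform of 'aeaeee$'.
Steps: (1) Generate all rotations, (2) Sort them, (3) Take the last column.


Rotations (sorted):
  0: $aeaeee -> last char: e
  1: aeaeee$ -> last char: $
  2: aeee$ae -> last char: e
  3: e$aeaee -> last char: e
  4: eaeee$a -> last char: a
  5: ee$aeae -> last char: e
  6: eee$aea -> last char: a


BWT = e$eeaea


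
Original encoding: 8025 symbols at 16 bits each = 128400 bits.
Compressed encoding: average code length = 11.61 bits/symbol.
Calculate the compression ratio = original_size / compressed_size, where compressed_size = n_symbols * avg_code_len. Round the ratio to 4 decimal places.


original_size = n_symbols * orig_bits = 8025 * 16 = 128400 bits
compressed_size = n_symbols * avg_code_len = 8025 * 11.61 = 93170.25 bits
ratio = original_size / compressed_size = 128400 / 93170.25 = 1.3781

Compression ratio = 1.3781


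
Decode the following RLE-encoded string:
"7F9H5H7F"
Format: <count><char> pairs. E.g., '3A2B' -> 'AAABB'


Expanding each <count><char> pair:
  7F -> 'FFFFFFF'
  9H -> 'HHHHHHHHH'
  5H -> 'HHHHH'
  7F -> 'FFFFFFF'

Decoded = FFFFFFFHHHHHHHHHHHHHHFFFFFFF


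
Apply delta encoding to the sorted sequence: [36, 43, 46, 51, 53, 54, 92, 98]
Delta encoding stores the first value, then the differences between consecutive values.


First value: 36
Deltas:
  43 - 36 = 7
  46 - 43 = 3
  51 - 46 = 5
  53 - 51 = 2
  54 - 53 = 1
  92 - 54 = 38
  98 - 92 = 6


Delta encoded: [36, 7, 3, 5, 2, 1, 38, 6]


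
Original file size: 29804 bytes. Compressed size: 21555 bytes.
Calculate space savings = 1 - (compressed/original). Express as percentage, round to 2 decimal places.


ratio = compressed/original = 21555/29804 = 0.723225
savings = 1 - ratio = 1 - 0.723225 = 0.276775
as a percentage: 0.276775 * 100 = 27.68%

Space savings = 1 - 21555/29804 = 27.68%


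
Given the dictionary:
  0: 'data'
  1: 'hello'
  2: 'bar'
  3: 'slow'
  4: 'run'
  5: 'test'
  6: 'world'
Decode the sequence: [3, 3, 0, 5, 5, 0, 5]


Look up each index in the dictionary:
  3 -> 'slow'
  3 -> 'slow'
  0 -> 'data'
  5 -> 'test'
  5 -> 'test'
  0 -> 'data'
  5 -> 'test'

Decoded: "slow slow data test test data test"


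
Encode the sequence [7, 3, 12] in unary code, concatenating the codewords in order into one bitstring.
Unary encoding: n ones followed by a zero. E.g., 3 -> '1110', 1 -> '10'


Encode each number as n ones followed by a terminating 0:
  7 -> 11111110 (8 bits)
  3 -> 1110 (4 bits)
  12 -> 1111111111110 (13 bits)
Total length = 8 + 4 + 13 = 25 bits.

Unary([7, 3, 12]) = 1111111011101111111111110 (25 bits)


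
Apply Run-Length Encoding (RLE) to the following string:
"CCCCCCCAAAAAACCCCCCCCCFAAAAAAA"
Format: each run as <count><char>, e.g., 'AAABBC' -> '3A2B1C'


Scanning runs left to right:
  i=0: run of 'C' x 7 -> '7C'
  i=7: run of 'A' x 6 -> '6A'
  i=13: run of 'C' x 9 -> '9C'
  i=22: run of 'F' x 1 -> '1F'
  i=23: run of 'A' x 7 -> '7A'

RLE = 7C6A9C1F7A


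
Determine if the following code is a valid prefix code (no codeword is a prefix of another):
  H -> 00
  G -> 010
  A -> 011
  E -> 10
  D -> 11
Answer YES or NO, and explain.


Checking each pair (does one codeword prefix another?):
  H='00' vs G='010': no prefix
  H='00' vs A='011': no prefix
  H='00' vs E='10': no prefix
  H='00' vs D='11': no prefix
  G='010' vs H='00': no prefix
  G='010' vs A='011': no prefix
  G='010' vs E='10': no prefix
  G='010' vs D='11': no prefix
  A='011' vs H='00': no prefix
  A='011' vs G='010': no prefix
  A='011' vs E='10': no prefix
  A='011' vs D='11': no prefix
  E='10' vs H='00': no prefix
  E='10' vs G='010': no prefix
  E='10' vs A='011': no prefix
  E='10' vs D='11': no prefix
  D='11' vs H='00': no prefix
  D='11' vs G='010': no prefix
  D='11' vs A='011': no prefix
  D='11' vs E='10': no prefix
No violation found over all pairs.

YES -- this is a valid prefix code. No codeword is a prefix of any other codeword.


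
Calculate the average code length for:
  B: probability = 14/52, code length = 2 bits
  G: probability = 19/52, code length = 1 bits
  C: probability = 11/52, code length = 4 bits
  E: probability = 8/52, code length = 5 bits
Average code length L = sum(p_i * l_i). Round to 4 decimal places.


Weighted contributions p_i * l_i:
  B: (14/52) * 2 = 28/52
  G: (19/52) * 1 = 19/52
  C: (11/52) * 4 = 44/52
  E: (8/52) * 5 = 40/52
Sum = (28 + 19 + 44 + 40)/52 = 131/52

L = 131/52 = 2.5192 bits/symbol


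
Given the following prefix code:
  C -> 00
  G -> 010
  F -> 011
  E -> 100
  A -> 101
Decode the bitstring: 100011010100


Decoding step by step:
Bits 100 -> E
Bits 011 -> F
Bits 010 -> G
Bits 100 -> E


Decoded message: EFGE


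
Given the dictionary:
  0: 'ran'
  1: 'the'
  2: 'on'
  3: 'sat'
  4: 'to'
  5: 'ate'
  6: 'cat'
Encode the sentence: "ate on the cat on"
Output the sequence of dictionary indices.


Look up each word in the dictionary:
  'ate' -> 5
  'on' -> 2
  'the' -> 1
  'cat' -> 6
  'on' -> 2

Encoded: [5, 2, 1, 6, 2]


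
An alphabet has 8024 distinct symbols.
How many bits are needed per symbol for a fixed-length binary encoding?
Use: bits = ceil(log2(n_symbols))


log2(8024) = 12.9701
Bracket: 2^12 = 4096 < 8024 <= 2^13 = 8192
So ceil(log2(8024)) = 13

bits = ceil(log2(8024)) = ceil(12.9701) = 13 bits


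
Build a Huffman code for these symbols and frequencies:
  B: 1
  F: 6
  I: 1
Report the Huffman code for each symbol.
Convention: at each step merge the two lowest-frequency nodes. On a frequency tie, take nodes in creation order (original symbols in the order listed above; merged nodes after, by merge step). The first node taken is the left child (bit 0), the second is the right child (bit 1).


Huffman tree construction:
Step 1: Merge B(1) + I(1) = 2
Step 2: Merge (B+I)(2) + F(6) = 8
Read each symbol's code off the tree from the root (left child = 0, right child = 1).

Codes:
  B: 00 (length 2)
  F: 1 (length 1)
  I: 01 (length 2)
Average code length: 10/8 = 1.2500 bits/symbol


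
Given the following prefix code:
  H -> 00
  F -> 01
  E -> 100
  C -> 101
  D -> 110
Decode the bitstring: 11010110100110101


Decoding step by step:
Bits 110 -> D
Bits 101 -> C
Bits 101 -> C
Bits 00 -> H
Bits 110 -> D
Bits 101 -> C


Decoded message: DCCHDC


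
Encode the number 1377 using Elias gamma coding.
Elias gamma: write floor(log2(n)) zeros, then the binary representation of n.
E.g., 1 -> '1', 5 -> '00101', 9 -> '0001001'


num_bits = floor(log2(1377)) + 1 = 11
leading_zeros = num_bits - 1 = 10
binary(1377) = 10101100001

Elias gamma(1377) = '0000000000' + '10101100001' = 000000000010101100001 (21 bits)


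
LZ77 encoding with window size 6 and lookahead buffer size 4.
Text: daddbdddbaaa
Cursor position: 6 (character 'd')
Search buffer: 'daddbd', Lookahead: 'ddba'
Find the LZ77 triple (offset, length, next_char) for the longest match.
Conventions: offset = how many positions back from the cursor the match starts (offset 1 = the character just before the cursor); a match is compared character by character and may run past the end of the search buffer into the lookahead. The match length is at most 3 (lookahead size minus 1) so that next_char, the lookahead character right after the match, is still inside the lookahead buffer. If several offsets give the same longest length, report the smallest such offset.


Try each offset into the search buffer:
  offset=1 (pos 5, char 'd'): match length 2
  offset=2 (pos 4, char 'b'): match length 0
  offset=3 (pos 3, char 'd'): match length 1
  offset=4 (pos 2, char 'd'): match length 3
  offset=5 (pos 1, char 'a'): match length 0
  offset=6 (pos 0, char 'd'): match length 1
Longest match has length 3 at offset 4.
next_char = character at position 6 + 3 = 9 -> 'a'

Best match: offset=4, length=3 (matching 'ddb' starting at position 2)
LZ77 triple: (4, 3, 'a')
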